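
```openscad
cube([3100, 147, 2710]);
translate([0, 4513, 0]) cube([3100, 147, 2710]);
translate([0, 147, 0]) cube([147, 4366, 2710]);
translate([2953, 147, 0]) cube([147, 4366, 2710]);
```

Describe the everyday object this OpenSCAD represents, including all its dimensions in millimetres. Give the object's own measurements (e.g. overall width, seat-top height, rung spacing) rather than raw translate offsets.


The wall frame of a small rectangular building: four walls, each 2710 mm tall and 147 mm thick, enclosing a footprint 3100 mm (x) by 4660 mm (y) outside-to-outside, with no floor or roof. The front and back walls (the −y and +y sides) span the full width; the two side walls fit between them.


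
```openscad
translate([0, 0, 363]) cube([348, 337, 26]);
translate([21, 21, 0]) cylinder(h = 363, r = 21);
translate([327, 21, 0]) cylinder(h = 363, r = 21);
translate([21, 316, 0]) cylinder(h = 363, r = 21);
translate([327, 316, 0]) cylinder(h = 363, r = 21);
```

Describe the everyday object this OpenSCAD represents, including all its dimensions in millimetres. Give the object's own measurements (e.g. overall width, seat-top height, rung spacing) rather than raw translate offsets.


A simple wooden stool: a rectangular seat 348 mm (x) by 337 mm (y), 26 mm thick, top face at z = 389 mm, on four round legs, each 42 mm in diameter. The legs rest on z = 0, each leg's axis is inset half a diameter from the nearest pair of seat edges (so the leg's bounding box is flush with the corner).


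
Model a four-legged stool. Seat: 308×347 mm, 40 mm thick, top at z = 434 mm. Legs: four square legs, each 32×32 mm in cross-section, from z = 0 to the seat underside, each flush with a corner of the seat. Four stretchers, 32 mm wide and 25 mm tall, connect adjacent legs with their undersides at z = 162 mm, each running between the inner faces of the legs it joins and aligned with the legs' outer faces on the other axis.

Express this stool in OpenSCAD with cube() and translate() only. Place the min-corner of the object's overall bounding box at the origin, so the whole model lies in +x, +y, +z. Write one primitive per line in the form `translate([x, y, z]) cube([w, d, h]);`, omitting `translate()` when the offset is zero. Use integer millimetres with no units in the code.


translate([0, 0, 394]) cube([308, 347, 40]);
cube([32, 32, 394]);
translate([276, 0, 0]) cube([32, 32, 394]);
translate([0, 315, 0]) cube([32, 32, 394]);
translate([276, 315, 0]) cube([32, 32, 394]);
translate([32, 0, 162]) cube([244, 32, 25]);
translate([32, 315, 162]) cube([244, 32, 25]);
translate([0, 32, 162]) cube([32, 283, 25]);
translate([276, 32, 162]) cube([32, 283, 25]);


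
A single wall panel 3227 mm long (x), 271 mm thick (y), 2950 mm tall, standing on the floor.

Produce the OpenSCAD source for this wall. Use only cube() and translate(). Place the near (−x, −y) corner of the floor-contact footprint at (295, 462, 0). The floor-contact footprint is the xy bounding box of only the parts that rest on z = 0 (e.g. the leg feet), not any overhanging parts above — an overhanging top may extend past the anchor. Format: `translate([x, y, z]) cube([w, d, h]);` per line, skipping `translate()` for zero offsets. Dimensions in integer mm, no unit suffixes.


translate([295, 462, 0]) cube([3227, 271, 2950]);


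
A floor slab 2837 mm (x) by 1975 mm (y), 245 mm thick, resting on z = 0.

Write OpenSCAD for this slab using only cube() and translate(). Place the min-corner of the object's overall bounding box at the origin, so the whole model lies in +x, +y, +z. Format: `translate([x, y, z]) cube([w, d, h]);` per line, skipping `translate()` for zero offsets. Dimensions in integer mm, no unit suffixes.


cube([2837, 1975, 245]);


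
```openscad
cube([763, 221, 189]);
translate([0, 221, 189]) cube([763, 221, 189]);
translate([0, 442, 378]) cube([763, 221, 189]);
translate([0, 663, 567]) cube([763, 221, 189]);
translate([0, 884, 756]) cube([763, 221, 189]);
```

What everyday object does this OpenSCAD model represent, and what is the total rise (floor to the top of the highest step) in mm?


A staircase. The total rise is 945 mm.

5 identical blocks, each offset up and back from the previous — a staircase. Each step is 189 mm tall and there are 5 of them, so the total rise is 5 × 189 = 945 mm.


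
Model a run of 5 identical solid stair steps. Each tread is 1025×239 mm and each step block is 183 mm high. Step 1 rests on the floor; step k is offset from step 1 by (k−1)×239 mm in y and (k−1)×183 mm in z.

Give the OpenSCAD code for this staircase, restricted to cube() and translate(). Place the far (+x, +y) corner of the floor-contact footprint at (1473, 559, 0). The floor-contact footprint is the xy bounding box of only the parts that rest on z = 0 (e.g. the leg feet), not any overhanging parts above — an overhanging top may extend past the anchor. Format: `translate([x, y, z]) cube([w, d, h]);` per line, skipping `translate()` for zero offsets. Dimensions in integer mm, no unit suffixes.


translate([448, 320, 0]) cube([1025, 239, 183]);
translate([448, 559, 183]) cube([1025, 239, 183]);
translate([448, 798, 366]) cube([1025, 239, 183]);
translate([448, 1037, 549]) cube([1025, 239, 183]);
translate([448, 1276, 732]) cube([1025, 239, 183]);


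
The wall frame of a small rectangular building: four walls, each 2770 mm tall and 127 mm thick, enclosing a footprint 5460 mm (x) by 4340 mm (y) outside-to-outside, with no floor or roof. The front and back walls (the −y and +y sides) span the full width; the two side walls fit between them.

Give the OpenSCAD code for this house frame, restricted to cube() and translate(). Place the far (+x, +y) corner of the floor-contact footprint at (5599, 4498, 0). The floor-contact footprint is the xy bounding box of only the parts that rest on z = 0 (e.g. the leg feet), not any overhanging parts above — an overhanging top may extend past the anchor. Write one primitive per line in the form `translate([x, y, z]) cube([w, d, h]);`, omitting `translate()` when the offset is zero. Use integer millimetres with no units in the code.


translate([139, 158, 0]) cube([5460, 127, 2770]);
translate([139, 4371, 0]) cube([5460, 127, 2770]);
translate([139, 285, 0]) cube([127, 4086, 2770]);
translate([5472, 285, 0]) cube([127, 4086, 2770]);


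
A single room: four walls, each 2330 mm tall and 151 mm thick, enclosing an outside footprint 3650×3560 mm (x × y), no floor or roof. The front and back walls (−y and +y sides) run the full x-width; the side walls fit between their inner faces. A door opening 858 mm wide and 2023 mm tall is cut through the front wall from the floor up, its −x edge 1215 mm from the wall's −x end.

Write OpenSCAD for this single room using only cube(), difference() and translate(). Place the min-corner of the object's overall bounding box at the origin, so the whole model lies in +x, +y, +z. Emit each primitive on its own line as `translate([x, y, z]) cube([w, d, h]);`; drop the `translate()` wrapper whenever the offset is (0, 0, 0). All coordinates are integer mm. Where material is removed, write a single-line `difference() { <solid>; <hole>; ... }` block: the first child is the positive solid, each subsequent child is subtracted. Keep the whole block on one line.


difference() { cube([3650, 151, 2330]); translate([1215, 0, 0]) cube([858, 151, 2023]); }
translate([0, 3409, 0]) cube([3650, 151, 2330]);
translate([0, 151, 0]) cube([151, 3258, 2330]);
translate([3499, 151, 0]) cube([151, 3258, 2330]);


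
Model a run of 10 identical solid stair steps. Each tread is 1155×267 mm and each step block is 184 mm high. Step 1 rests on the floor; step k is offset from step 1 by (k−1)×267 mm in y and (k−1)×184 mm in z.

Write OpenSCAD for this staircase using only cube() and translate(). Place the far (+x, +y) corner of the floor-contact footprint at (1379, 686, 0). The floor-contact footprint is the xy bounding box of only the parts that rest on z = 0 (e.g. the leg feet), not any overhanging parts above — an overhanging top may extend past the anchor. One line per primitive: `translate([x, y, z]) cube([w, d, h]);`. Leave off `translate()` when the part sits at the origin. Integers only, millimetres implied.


translate([224, 419, 0]) cube([1155, 267, 184]);
translate([224, 686, 184]) cube([1155, 267, 184]);
translate([224, 953, 368]) cube([1155, 267, 184]);
translate([224, 1220, 552]) cube([1155, 267, 184]);
translate([224, 1487, 736]) cube([1155, 267, 184]);
translate([224, 1754, 920]) cube([1155, 267, 184]);
translate([224, 2021, 1104]) cube([1155, 267, 184]);
translate([224, 2288, 1288]) cube([1155, 267, 184]);
translate([224, 2555, 1472]) cube([1155, 267, 184]);
translate([224, 2822, 1656]) cube([1155, 267, 184]);


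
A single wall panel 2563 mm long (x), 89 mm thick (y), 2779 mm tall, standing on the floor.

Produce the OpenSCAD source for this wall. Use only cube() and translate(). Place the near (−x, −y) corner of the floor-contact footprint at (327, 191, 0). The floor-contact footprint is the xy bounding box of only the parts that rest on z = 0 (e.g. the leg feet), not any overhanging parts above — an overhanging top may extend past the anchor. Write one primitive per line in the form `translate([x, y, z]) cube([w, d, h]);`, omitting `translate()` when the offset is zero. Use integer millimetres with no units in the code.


translate([327, 191, 0]) cube([2563, 89, 2779]);


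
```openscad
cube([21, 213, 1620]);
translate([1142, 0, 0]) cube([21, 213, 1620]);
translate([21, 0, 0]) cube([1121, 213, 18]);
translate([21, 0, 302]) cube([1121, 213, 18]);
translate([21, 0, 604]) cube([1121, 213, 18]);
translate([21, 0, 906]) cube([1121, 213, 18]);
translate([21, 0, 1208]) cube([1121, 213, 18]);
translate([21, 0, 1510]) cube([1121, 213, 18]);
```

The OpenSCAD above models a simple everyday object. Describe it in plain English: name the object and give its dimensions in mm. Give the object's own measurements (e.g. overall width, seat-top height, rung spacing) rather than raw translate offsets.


An open bookshelf. Two side panels, each 21 mm thick, 213 mm deep and 1620 mm tall, stand 1163 mm apart (outside-to-outside). Between them sit 6 shelves, each 18 mm thick and 213 mm deep, spanning the full gap between the sides. The bottom shelf rests on the floor (its underside at z = 0) and the clear gap between one shelf's top and the next shelf's underside is 284 mm.


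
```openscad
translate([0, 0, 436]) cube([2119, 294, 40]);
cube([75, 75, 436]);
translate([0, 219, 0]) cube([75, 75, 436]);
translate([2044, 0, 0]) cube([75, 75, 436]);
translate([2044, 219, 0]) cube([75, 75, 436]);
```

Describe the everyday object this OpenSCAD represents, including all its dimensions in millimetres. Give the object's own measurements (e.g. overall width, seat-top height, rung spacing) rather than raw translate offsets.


A bench: a 2119×294 mm seat slab, 40 mm thick, top at z = 476 mm, on four 75×75 mm square legs flush with the seat corners and standing on z = 0.


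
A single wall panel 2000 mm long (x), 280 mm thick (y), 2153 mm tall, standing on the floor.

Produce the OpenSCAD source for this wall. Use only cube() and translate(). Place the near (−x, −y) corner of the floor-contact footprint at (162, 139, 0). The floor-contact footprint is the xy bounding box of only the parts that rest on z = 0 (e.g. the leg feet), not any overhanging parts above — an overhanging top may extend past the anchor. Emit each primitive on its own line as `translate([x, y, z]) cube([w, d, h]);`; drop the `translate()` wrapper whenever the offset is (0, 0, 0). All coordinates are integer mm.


translate([162, 139, 0]) cube([2000, 280, 2153]);


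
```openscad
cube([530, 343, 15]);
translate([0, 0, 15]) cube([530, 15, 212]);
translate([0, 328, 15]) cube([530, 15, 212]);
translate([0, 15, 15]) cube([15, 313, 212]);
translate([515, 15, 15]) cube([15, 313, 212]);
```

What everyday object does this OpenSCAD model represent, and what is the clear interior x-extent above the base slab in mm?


An open box. The internal width is 500 mm.

A 530×343 base slab with four walls standing on it — an open box. The base is 530 mm wide and the walls are 15 mm thick, so the internal width is 530 − 2 × 15 = 500 mm.


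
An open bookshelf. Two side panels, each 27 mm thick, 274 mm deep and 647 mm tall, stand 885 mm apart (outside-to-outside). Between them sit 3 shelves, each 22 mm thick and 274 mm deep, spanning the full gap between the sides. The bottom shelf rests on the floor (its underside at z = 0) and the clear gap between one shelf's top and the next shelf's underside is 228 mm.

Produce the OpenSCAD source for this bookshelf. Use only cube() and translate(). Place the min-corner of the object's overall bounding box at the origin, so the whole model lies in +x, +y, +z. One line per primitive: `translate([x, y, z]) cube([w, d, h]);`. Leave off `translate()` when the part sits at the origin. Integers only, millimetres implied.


cube([27, 274, 647]);
translate([858, 0, 0]) cube([27, 274, 647]);
translate([27, 0, 0]) cube([831, 274, 22]);
translate([27, 0, 250]) cube([831, 274, 22]);
translate([27, 0, 500]) cube([831, 274, 22]);


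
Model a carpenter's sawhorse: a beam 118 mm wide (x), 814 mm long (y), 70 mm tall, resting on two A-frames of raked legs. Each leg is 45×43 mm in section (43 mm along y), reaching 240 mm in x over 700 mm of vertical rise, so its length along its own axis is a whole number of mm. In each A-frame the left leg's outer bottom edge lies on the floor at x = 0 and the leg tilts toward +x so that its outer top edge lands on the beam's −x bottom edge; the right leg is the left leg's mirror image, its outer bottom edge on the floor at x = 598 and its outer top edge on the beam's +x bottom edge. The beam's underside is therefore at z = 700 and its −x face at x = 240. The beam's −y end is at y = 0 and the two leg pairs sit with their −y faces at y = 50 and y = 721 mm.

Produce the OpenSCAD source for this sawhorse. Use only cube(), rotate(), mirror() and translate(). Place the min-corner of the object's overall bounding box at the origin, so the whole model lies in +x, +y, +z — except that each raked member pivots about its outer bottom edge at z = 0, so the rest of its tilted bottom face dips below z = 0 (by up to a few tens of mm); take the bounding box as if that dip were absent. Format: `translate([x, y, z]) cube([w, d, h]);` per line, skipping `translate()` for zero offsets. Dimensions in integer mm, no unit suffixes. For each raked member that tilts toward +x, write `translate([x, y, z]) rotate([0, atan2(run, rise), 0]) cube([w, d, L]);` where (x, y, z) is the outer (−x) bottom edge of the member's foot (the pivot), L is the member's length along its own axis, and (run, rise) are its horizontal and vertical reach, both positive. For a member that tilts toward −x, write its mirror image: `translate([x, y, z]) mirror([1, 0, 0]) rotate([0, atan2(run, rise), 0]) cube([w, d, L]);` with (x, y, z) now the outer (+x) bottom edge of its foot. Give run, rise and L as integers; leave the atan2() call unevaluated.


translate([240, 0, 700]) cube([118, 814, 70]);
translate([0, 50, 0]) rotate([0, atan2(240, 700), 0]) cube([45, 43, 740]);
translate([598, 50, 0]) mirror([1, 0, 0]) rotate([0, atan2(240, 700), 0]) cube([45, 43, 740]);
translate([0, 721, 0]) rotate([0, atan2(240, 700), 0]) cube([45, 43, 740]);
translate([598, 721, 0]) mirror([1, 0, 0]) rotate([0, atan2(240, 700), 0]) cube([45, 43, 740]);


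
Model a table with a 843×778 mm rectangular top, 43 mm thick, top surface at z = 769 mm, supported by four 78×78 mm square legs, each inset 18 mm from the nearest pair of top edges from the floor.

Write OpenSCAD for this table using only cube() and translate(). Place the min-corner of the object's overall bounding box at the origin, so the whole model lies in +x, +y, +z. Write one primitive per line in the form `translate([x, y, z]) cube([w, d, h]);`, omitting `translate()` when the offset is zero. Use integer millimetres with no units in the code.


translate([0, 0, 726]) cube([843, 778, 43]);
translate([18, 18, 0]) cube([78, 78, 726]);
translate([747, 18, 0]) cube([78, 78, 726]);
translate([18, 682, 0]) cube([78, 78, 726]);
translate([747, 682, 0]) cube([78, 78, 726]);


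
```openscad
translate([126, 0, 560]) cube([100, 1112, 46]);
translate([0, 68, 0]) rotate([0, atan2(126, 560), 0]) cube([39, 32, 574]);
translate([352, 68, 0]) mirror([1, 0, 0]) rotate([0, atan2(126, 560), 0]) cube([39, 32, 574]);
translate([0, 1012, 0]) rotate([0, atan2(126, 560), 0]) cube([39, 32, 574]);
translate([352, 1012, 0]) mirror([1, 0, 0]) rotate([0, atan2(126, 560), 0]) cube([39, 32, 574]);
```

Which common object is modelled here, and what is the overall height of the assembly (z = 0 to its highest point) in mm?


A sawhorse. The overall height is 606 mm.

A beam across two mirrored pairs of raked legs — a sawhorse. The beam's underside is at z = 560 (matching the legs' vertical rise in atan2(126, 560)) and the beam is 46 mm tall, so its top is at 560 + 46 = 606 mm. The raked legs top out at the beam's underside, so that is the highest point.


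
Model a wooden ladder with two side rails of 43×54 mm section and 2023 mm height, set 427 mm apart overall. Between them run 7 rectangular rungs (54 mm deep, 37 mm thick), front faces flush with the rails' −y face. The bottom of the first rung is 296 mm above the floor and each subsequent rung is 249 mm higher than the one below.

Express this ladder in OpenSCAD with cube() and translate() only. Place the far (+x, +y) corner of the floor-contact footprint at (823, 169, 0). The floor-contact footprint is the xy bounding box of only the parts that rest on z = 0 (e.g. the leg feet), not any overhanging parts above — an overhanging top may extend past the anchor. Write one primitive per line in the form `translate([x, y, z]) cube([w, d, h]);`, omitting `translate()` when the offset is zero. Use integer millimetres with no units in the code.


translate([396, 115, 0]) cube([43, 54, 2023]);
translate([780, 115, 0]) cube([43, 54, 2023]);
translate([439, 115, 296]) cube([341, 54, 37]);
translate([439, 115, 545]) cube([341, 54, 37]);
translate([439, 115, 794]) cube([341, 54, 37]);
translate([439, 115, 1043]) cube([341, 54, 37]);
translate([439, 115, 1292]) cube([341, 54, 37]);
translate([439, 115, 1541]) cube([341, 54, 37]);
translate([439, 115, 1790]) cube([341, 54, 37]);


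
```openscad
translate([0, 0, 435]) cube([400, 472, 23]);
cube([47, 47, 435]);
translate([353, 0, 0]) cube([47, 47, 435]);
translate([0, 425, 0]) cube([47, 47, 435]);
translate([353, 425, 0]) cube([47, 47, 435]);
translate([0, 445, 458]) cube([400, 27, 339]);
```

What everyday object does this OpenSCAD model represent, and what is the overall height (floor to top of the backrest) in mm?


A chair. The overall height is 797 mm.

A slab on four corner posts with a tall panel at the back — a chair. The seat slab sits at z = 435 with thickness 23, and the 339 mm backrest starts at the seat top, so the overall height is 435 + 23 + 339 = 797 mm.


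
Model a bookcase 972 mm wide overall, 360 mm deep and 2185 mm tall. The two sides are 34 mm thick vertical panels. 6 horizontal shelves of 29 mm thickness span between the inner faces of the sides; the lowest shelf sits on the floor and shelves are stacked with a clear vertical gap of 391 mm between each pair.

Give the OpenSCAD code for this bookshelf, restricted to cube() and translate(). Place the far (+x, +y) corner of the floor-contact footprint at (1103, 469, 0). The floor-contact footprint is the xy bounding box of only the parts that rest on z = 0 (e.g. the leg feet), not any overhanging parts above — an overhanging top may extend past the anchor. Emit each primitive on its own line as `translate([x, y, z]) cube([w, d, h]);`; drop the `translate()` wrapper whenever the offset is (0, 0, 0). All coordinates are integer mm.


translate([131, 109, 0]) cube([34, 360, 2185]);
translate([1069, 109, 0]) cube([34, 360, 2185]);
translate([165, 109, 0]) cube([904, 360, 29]);
translate([165, 109, 420]) cube([904, 360, 29]);
translate([165, 109, 840]) cube([904, 360, 29]);
translate([165, 109, 1260]) cube([904, 360, 29]);
translate([165, 109, 1680]) cube([904, 360, 29]);
translate([165, 109, 2100]) cube([904, 360, 29]);


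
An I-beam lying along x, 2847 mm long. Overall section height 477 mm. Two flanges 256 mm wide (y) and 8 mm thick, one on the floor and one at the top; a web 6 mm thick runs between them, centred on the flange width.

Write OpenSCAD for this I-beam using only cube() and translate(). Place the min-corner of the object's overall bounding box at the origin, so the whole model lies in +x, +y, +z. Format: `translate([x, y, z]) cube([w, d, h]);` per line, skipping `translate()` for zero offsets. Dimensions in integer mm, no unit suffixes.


cube([2847, 256, 8]);
translate([0, 125, 8]) cube([2847, 6, 461]);
translate([0, 0, 469]) cube([2847, 256, 8]);


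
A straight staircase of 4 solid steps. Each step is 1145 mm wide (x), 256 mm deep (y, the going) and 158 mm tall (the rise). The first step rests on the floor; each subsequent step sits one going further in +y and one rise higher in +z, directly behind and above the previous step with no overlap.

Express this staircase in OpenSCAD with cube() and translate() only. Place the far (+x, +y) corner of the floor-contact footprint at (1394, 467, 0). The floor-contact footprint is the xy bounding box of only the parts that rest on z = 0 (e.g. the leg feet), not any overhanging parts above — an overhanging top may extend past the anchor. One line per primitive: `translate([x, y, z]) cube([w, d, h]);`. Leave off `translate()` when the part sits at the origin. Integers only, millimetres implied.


translate([249, 211, 0]) cube([1145, 256, 158]);
translate([249, 467, 158]) cube([1145, 256, 158]);
translate([249, 723, 316]) cube([1145, 256, 158]);
translate([249, 979, 474]) cube([1145, 256, 158]);


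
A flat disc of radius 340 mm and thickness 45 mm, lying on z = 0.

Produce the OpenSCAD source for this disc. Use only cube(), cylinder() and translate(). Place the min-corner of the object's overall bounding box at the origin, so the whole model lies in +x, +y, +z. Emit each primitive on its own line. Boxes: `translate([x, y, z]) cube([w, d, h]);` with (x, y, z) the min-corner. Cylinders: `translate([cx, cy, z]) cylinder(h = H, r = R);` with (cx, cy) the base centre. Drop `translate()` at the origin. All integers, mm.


translate([340, 340, 0]) cylinder(h = 45, r = 340);


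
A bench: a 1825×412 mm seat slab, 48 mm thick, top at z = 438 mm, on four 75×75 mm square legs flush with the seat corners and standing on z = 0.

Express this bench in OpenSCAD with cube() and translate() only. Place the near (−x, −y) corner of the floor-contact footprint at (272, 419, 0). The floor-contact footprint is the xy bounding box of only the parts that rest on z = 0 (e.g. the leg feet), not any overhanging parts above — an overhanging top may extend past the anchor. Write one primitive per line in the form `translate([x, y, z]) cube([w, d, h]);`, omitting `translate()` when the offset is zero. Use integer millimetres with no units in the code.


translate([272, 419, 390]) cube([1825, 412, 48]);
translate([272, 419, 0]) cube([75, 75, 390]);
translate([272, 756, 0]) cube([75, 75, 390]);
translate([2022, 419, 0]) cube([75, 75, 390]);
translate([2022, 756, 0]) cube([75, 75, 390]);


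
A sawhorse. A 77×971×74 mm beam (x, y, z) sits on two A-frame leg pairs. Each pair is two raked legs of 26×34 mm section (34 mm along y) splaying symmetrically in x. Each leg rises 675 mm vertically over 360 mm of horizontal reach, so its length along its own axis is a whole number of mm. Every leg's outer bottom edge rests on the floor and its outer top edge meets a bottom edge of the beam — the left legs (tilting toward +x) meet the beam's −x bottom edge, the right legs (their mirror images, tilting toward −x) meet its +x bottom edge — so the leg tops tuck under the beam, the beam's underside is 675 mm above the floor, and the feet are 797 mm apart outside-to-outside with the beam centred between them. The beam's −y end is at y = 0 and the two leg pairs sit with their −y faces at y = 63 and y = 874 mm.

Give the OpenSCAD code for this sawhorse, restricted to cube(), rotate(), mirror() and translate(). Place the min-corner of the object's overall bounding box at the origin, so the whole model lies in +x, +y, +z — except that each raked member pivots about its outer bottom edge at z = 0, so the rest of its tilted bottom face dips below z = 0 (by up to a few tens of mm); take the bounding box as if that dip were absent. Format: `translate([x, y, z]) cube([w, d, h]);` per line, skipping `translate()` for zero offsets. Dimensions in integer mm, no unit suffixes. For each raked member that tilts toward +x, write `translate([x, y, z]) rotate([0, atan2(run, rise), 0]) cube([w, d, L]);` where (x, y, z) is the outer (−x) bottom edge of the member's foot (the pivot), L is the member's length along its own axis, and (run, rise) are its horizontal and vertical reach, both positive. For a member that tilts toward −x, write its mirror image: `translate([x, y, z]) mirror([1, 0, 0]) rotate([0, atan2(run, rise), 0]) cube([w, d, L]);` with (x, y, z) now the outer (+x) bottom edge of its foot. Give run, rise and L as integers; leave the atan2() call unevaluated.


translate([360, 0, 675]) cube([77, 971, 74]);
translate([0, 63, 0]) rotate([0, atan2(360, 675), 0]) cube([26, 34, 765]);
translate([797, 63, 0]) mirror([1, 0, 0]) rotate([0, atan2(360, 675), 0]) cube([26, 34, 765]);
translate([0, 874, 0]) rotate([0, atan2(360, 675), 0]) cube([26, 34, 765]);
translate([797, 874, 0]) mirror([1, 0, 0]) rotate([0, atan2(360, 675), 0]) cube([26, 34, 765]);


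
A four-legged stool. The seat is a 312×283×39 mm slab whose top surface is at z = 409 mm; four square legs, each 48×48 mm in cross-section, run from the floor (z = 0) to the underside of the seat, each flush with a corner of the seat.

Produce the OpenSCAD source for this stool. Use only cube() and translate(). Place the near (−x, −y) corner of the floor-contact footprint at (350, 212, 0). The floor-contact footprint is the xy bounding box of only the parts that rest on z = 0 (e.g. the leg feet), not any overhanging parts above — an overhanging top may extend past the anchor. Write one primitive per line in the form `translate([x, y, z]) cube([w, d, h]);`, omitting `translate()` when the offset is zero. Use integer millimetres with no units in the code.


translate([350, 212, 370]) cube([312, 283, 39]);
translate([350, 212, 0]) cube([48, 48, 370]);
translate([614, 212, 0]) cube([48, 48, 370]);
translate([350, 447, 0]) cube([48, 48, 370]);
translate([614, 447, 0]) cube([48, 48, 370]);


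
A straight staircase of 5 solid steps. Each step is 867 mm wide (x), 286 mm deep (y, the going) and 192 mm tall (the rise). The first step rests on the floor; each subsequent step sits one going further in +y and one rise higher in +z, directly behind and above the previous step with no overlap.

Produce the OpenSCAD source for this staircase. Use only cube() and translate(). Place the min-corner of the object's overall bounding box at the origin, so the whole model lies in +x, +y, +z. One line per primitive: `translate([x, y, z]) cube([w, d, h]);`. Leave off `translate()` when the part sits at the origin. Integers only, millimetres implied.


cube([867, 286, 192]);
translate([0, 286, 192]) cube([867, 286, 192]);
translate([0, 572, 384]) cube([867, 286, 192]);
translate([0, 858, 576]) cube([867, 286, 192]);
translate([0, 1144, 768]) cube([867, 286, 192]);


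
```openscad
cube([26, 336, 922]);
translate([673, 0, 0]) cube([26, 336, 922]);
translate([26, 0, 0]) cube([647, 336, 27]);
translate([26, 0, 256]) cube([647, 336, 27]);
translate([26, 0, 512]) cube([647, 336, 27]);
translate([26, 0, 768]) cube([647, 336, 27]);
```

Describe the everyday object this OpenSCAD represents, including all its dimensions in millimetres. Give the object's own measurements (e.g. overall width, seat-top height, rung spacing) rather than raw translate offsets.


An open bookshelf. Two side panels, each 26 mm thick, 336 mm deep and 922 mm tall, stand 699 mm apart (outside-to-outside). Between them sit 4 shelves, each 27 mm thick and 336 mm deep, spanning the full gap between the sides. The bottom shelf rests on the floor (its underside at z = 0) and the clear gap between one shelf's top and the next shelf's underside is 229 mm.


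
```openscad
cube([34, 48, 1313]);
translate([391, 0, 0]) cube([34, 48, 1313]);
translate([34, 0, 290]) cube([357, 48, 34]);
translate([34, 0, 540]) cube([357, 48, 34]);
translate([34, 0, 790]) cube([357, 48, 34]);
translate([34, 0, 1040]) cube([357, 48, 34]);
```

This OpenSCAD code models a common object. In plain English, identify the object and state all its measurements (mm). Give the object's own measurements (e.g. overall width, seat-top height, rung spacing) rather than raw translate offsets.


A straight ladder. Two 34×48 mm vertical rails, 1313 mm tall, stand 425 mm apart (outside-to-outside) with their front faces coplanar on the −y side. 4 rungs, each 48 mm deep and 34 mm tall, span between the inner faces of the rails, front faces flush with the rails. The lowest rung's underside is at z = 290 mm and rungs are spaced 250 mm apart (underside to underside).


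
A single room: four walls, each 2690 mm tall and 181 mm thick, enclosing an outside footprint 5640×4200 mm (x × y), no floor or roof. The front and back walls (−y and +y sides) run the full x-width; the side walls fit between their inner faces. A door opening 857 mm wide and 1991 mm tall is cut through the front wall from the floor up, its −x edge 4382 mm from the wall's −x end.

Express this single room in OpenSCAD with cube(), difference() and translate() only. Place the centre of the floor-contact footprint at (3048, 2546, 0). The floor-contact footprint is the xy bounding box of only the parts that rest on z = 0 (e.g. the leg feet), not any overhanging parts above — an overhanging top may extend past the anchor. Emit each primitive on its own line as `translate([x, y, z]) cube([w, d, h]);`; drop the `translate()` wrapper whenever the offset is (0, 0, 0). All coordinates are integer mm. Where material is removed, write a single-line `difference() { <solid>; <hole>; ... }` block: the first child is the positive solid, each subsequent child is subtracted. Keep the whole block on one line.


difference() { translate([228, 446, 0]) cube([5640, 181, 2690]); translate([4610, 446, 0]) cube([857, 181, 1991]); }
translate([228, 4465, 0]) cube([5640, 181, 2690]);
translate([228, 627, 0]) cube([181, 3838, 2690]);
translate([5687, 627, 0]) cube([181, 3838, 2690]);


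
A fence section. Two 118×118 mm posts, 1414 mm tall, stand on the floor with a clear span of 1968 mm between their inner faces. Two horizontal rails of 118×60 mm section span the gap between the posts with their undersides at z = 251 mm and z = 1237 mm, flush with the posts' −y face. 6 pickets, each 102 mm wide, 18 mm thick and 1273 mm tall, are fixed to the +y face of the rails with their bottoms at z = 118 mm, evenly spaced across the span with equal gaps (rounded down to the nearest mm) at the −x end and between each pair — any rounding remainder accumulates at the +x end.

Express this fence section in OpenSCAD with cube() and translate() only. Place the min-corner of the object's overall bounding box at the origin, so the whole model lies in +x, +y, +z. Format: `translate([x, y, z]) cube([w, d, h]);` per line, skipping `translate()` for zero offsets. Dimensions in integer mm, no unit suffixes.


cube([118, 118, 1414]);
translate([2086, 0, 0]) cube([118, 118, 1414]);
translate([118, 0, 251]) cube([1968, 118, 60]);
translate([118, 0, 1237]) cube([1968, 118, 60]);
translate([311, 118, 118]) cube([102, 18, 1273]);
translate([606, 118, 118]) cube([102, 18, 1273]);
translate([901, 118, 118]) cube([102, 18, 1273]);
translate([1196, 118, 118]) cube([102, 18, 1273]);
translate([1491, 118, 118]) cube([102, 18, 1273]);
translate([1786, 118, 118]) cube([102, 18, 1273]);


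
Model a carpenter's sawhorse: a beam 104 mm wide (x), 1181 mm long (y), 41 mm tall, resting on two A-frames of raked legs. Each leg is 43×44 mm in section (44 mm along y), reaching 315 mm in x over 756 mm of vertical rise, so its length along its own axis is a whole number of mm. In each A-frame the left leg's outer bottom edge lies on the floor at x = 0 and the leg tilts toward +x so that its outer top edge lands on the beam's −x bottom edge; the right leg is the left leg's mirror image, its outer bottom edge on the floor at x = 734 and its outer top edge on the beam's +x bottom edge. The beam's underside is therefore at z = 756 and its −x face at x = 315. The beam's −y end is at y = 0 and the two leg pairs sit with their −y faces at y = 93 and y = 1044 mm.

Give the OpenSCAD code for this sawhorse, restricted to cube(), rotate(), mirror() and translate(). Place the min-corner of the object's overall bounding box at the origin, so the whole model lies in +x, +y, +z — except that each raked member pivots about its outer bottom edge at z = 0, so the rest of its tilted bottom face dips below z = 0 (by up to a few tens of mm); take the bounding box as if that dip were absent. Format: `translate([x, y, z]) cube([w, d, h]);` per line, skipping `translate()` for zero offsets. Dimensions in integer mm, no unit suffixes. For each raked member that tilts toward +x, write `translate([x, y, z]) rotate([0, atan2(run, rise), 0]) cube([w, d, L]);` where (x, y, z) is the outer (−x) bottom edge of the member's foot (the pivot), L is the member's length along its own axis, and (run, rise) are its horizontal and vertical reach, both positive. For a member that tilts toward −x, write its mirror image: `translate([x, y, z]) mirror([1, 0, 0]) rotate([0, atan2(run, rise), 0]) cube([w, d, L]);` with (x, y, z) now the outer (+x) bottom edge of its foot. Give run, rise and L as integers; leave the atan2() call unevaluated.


// leg length = √(315² + 756²) = 819
// right-leg outer foot x = 2·315 + 104 = 734
// beam min-corner = (315, 0, 756)
translate([315, 0, 756]) cube([104, 1181, 41]);
translate([0, 93, 0]) rotate([0, atan2(315, 756), 0]) cube([43, 44, 819]);
translate([734, 93, 0]) mirror([1, 0, 0]) rotate([0, atan2(315, 756), 0]) cube([43, 44, 819]);
translate([0, 1044, 0]) rotate([0, atan2(315, 756), 0]) cube([43, 44, 819]);
translate([734, 1044, 0]) mirror([1, 0, 0]) rotate([0, atan2(315, 756), 0]) cube([43, 44, 819]);


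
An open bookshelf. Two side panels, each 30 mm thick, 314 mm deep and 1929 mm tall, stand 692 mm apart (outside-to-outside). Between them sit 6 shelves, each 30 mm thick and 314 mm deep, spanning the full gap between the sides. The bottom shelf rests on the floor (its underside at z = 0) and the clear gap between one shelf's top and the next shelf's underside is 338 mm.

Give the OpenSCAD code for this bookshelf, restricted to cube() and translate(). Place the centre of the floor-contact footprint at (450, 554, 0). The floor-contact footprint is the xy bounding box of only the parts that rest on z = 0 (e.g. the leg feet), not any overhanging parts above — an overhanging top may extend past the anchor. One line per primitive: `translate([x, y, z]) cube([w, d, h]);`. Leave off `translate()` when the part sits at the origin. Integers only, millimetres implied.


translate([104, 397, 0]) cube([30, 314, 1929]);
translate([766, 397, 0]) cube([30, 314, 1929]);
translate([134, 397, 0]) cube([632, 314, 30]);
translate([134, 397, 368]) cube([632, 314, 30]);
translate([134, 397, 736]) cube([632, 314, 30]);
translate([134, 397, 1104]) cube([632, 314, 30]);
translate([134, 397, 1472]) cube([632, 314, 30]);
translate([134, 397, 1840]) cube([632, 314, 30]);


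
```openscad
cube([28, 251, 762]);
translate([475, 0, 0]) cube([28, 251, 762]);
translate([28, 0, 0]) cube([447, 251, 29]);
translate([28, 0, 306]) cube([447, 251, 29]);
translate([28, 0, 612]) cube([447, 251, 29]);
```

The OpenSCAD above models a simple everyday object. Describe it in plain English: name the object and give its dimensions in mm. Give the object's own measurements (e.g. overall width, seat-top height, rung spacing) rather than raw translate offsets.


An open bookshelf. Two side panels, each 28 mm thick, 251 mm deep and 762 mm tall, stand 503 mm apart (outside-to-outside). Between them sit 3 shelves, each 29 mm thick and 251 mm deep, spanning the full gap between the sides. The bottom shelf rests on the floor (its underside at z = 0) and the clear gap between one shelf's top and the next shelf's underside is 277 mm.


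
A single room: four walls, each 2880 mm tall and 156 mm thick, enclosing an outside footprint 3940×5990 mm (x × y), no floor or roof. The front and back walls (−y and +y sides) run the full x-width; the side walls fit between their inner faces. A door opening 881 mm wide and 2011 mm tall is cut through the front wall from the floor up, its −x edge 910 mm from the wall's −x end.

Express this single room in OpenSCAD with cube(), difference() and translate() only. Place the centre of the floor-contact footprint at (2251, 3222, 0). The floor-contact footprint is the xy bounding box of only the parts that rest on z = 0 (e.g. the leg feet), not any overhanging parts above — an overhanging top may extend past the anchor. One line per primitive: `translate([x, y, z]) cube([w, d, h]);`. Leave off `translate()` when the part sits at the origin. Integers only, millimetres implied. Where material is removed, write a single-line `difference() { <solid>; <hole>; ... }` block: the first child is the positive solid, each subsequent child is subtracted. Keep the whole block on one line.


difference() { translate([281, 227, 0]) cube([3940, 156, 2880]); translate([1191, 227, 0]) cube([881, 156, 2011]); }
translate([281, 6061, 0]) cube([3940, 156, 2880]);
translate([281, 383, 0]) cube([156, 5678, 2880]);
translate([4065, 383, 0]) cube([156, 5678, 2880]);


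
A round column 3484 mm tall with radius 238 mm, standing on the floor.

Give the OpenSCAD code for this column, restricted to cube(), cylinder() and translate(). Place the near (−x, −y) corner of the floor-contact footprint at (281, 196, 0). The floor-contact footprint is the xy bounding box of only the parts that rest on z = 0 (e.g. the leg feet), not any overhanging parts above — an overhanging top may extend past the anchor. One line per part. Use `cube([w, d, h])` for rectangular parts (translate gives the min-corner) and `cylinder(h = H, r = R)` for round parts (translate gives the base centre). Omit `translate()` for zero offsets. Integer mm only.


translate([519, 434, 0]) cylinder(h = 3484, r = 238);


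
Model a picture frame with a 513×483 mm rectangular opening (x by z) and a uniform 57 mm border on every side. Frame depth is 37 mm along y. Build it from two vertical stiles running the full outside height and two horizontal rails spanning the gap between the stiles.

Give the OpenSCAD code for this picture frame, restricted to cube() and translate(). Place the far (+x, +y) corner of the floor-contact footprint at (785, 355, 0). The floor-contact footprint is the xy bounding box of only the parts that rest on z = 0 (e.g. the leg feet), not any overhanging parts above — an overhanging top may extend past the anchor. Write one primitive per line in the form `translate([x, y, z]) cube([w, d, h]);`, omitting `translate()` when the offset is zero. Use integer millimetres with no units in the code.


translate([158, 318, 0]) cube([57, 37, 597]);
translate([728, 318, 0]) cube([57, 37, 597]);
translate([215, 318, 0]) cube([513, 37, 57]);
translate([215, 318, 540]) cube([513, 37, 57]);


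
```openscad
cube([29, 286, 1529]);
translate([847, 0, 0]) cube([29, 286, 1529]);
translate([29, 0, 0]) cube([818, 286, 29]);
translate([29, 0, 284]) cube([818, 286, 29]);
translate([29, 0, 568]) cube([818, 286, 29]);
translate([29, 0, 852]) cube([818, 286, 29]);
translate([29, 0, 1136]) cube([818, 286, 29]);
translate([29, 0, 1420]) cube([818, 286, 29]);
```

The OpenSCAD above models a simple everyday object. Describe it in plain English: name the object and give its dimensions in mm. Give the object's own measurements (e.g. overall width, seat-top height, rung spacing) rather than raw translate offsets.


An open bookshelf. Two side panels, each 29 mm thick, 286 mm deep and 1529 mm tall, stand 876 mm apart (outside-to-outside). Between them sit 6 shelves, each 29 mm thick and 286 mm deep, spanning the full gap between the sides. The bottom shelf rests on the floor (its underside at z = 0) and the clear gap between one shelf's top and the next shelf's underside is 255 mm.
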